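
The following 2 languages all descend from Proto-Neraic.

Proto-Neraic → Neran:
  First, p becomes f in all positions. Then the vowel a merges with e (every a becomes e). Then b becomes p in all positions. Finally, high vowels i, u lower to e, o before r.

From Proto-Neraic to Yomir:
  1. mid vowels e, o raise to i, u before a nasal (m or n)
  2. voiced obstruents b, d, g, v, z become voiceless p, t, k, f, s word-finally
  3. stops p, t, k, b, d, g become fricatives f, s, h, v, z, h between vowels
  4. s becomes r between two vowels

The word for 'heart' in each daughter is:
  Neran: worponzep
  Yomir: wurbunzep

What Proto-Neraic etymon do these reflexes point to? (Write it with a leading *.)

Position 5: Neran has o, Yomir has u. Taking the neighbouring segments as reconstructed: Neran o can only go back to *o; Yomir u could go back to *o or *u — the one source consistent with every daughter is *o.
Position 2: Neran has o, Yomir has u. Taking the neighbouring segments as reconstructed: Neran o could go back to *o or *u; Yomir u can only go back to *u — the one source consistent with every daughter is *u.
Continuing position by position gives *wurbonzeb; check it forward:
Neran: *wurbonzeb > wurponzep > worponzep  (by unconditioned shift, pre-rhotic lowering)
Yomir: start from *wurbonzeb.
  rule 1 (pre-nasal raising): wurbonzeb → wurbunzeb
  rule 2 (final devoicing): wurbunzeb → wurbunzep
  rule 3: no change — wurbunzep
  rule 4: no change — wurbunzep
  ⇒ Yomir wurbunzep
*wurbonzeb is the unique common source.

*wurbonzeb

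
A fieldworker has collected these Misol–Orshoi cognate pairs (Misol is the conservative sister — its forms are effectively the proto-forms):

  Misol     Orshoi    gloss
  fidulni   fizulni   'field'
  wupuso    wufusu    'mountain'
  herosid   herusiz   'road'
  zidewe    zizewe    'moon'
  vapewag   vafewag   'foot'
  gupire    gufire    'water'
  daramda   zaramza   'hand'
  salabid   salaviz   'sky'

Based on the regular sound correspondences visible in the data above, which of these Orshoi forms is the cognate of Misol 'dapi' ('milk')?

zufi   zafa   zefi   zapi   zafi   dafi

zafi

daramda ~ zaramza — Misol d corresponds to Orshoi z word-initially before a back vowel.
gupire ~ gufire — Misol p corresponds to Orshoi f between vowels (before a front vowel).
Applying these to Misol 'dapi':
  dapi → zapi   (d→z word-initially before a back vowel)
  zapi → zafi   (p→f between vowels (before a front vowel))
So the Orshoi cognate is 'zafi'.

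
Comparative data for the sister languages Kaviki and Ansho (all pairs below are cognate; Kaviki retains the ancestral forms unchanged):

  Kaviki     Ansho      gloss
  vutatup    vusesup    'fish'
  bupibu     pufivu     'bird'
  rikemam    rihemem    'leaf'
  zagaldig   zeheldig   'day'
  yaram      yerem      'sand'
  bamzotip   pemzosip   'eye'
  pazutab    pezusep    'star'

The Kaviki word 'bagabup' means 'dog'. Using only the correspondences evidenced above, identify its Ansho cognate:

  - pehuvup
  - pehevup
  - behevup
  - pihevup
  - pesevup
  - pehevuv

bamzotip ~ pemzosip — Kaviki b corresponds to Ansho p word-initially before a back vowel.
vutatup ~ vusesup, zagaldig ~ zeheldig — Kaviki a corresponds to Ansho e after a consonant, before a consonant other than r, m, n, p, b, f, v.
zagaldig ~ zeheldig — Kaviki g corresponds to Ansho h between vowels (before a back vowel).
pazutab ~ pezusep — Kaviki a corresponds to Ansho e after a consonant, before a labial obstruent.
bupibu ~ pufivu — Kaviki b corresponds to Ansho v between vowels (before a back vowel).
Applying these to Kaviki 'bagabup':
  bagabup → pagabup   (b→p word-initially before a back vowel)
  pagabup → pegabup   (a→e after a consonant, before a consonant other than r, m, n, p, b, f, v)
  pegabup → pehabup   (g→h between vowels (before a back vowel))
  pehabup → pehebup   (a→e after a consonant, before a labial obstruent)
  pehebup → pehevup   (b→v between vowels (before a back vowel))
So the Ansho cognate is 'pehevup'.

pehevup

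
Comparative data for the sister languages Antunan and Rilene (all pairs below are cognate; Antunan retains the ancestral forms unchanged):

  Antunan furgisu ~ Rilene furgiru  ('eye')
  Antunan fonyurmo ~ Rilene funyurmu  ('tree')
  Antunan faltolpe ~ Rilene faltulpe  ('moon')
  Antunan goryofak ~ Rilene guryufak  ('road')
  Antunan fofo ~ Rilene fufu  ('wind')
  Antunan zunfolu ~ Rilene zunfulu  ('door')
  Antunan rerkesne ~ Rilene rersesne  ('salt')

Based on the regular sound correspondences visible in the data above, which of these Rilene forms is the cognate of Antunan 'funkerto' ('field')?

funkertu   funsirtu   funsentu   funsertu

rerkesne ~ rersesne — Antunan k corresponds to Rilene s after a consonant, before a front vowel.
fonyurmo ~ funyurmu, fofo ~ fufu — Antunan o corresponds to Rilene u word-finally.
Applying these to Antunan 'funkerto':
  funkerto → funserto   (k→s after a consonant, before a front vowel)
  funserto → funsertu   (o→u word-finally)
So the Rilene cognate is 'funsertu'.

funsertu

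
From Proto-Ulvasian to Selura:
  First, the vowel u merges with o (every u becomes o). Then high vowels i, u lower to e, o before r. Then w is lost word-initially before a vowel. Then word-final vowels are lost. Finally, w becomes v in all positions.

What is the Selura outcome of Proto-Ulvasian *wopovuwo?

Selura: *wopovuwo
  wopovuwo → wopovowo   [vowel merger]
  wopovowo (rule 2 does not apply)
  wopovowo → opovowo   [glide loss]
  opovowo → opovow   [apocope]
  opovow → opovov   [unconditioned shift]
  giving Selura opovov.

opovov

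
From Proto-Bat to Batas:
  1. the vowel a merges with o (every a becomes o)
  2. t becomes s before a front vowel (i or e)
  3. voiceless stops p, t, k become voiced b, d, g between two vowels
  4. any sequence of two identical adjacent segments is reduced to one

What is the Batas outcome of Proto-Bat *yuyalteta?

Batas: start from *yuyalteta.
  rule 1 (vowel merger): yuyalteta → yuyolteto
  rule 2 (palatalisation): yuyolteto → yuyolseto
  rule 3 (intervocalic voicing): yuyolseto → yuyolsedo
  rule 4: no change — yuyolsedo
  ⇒ Batas yuyolsedo

yuyolsedo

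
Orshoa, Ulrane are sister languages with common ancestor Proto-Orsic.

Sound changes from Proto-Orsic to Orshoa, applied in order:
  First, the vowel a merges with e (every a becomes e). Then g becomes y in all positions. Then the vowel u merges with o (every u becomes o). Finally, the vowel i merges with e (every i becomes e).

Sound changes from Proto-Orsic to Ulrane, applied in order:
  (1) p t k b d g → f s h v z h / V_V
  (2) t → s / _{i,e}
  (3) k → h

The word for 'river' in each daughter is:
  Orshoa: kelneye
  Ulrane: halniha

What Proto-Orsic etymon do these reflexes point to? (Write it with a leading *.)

*kalniga

Position 7: Orshoa has e, Ulrane has a. Ulrane preserves a here (none of its changes turn any other segment into a), so the proto-segment is *a.
Position 6: Orshoa has y, Ulrane has h. Taking the neighbouring segments as reconstructed: Orshoa y could go back to *g or *y; Ulrane h could go back to *k or *g or *h — the one source consistent with every daughter is *g.
Continuing position by position gives *kalniga; check it forward:
Orshoa: *kalniga
  kalniga → kelnige   [vowel merger]
  kelnige → kelniye   [unconditioned shift]
  kelniye (rule 3 does not apply)
  kelniye → kelneye   [vowel merger]
  giving Orshoa kelneye.
Ulrane: start from *kalniga.
  rule 1 (intervocalic lenition): kalniga → kalniha
  rule 2: no change — kalniha
  rule 3 (unconditioned shift): kalniha → halniha
  ⇒ Ulrane halniha
No other proto-form is consistent with every reflex, so the reconstruction is *kalniga.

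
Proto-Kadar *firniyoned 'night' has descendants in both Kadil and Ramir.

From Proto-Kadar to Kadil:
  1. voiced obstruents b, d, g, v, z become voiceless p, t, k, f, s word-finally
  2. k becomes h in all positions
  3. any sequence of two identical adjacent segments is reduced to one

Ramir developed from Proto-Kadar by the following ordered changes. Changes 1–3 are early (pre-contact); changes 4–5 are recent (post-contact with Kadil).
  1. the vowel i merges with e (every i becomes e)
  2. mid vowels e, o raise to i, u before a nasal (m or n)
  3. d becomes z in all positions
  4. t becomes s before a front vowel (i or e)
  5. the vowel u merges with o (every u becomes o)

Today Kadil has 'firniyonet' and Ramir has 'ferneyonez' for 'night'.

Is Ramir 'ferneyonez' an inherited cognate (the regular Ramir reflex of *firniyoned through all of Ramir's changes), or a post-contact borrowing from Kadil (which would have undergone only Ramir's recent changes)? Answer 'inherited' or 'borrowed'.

inherited

If inherited, *firniyoned would pass through all of Ramir's changes:
Ramir: *firniyoned
  firniyoned → ferneyoned   [vowel merger]
  ferneyoned → ferneyuned   [pre-nasal raising]
  ferneyuned → ferneyunez   [unconditioned shift]
  ferneyunez (rule 4 does not apply)
  ferneyunez → ferneyonez   [vowel merger]
  giving Ramir ferneyonez.
If borrowed from Kadil 'firniyonet' after the early changes, it would undergo only the recent ones:
  rule 4 (palatalisation): no change (firniyonet)
  rule 5 (vowel merger): no change (firniyonet)
  ⇒ as a loan: firniyonet
Ramir 'ferneyonez' matches the inherited outcome exactly, so it is an inherited cognate, not a loan.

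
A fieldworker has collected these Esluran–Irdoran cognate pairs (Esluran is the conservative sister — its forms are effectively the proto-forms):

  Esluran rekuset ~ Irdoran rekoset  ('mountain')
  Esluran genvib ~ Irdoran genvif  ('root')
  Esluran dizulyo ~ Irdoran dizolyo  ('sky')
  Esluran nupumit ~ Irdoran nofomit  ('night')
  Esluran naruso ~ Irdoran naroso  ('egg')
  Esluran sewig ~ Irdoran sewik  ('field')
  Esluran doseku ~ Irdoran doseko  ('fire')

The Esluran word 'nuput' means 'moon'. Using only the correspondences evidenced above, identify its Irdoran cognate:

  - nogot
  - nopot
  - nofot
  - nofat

nofot

nupumit ~ nofomit — Esluran u corresponds to Irdoran o after a consonant, before a labial obstruent.
nupumit ~ nofomit — Esluran p corresponds to Irdoran f between vowels (before a back vowel).
rekuset ~ rekoset, dizulyo ~ dizolyo — Esluran u corresponds to Irdoran o after a consonant, before a consonant other than r, m, n, p, b, f, v.
Applying these to Esluran 'nuput':
  nuput → noput   (u→o after a consonant, before a labial obstruent)
  noput → nofut   (p→f between vowels (before a back vowel))
  nofut → nofot   (u→o after a consonant, before a consonant other than r, m, n, p, b, f, v)
So the Irdoran cognate is 'nofot'.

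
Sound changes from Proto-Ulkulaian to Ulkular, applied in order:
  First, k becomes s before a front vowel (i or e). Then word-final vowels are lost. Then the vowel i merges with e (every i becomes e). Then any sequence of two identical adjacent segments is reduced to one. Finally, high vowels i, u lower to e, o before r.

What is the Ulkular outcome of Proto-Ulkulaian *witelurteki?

wetelortes

Ulkular: start from *witelurteki.
  rule 1 (palatalisation): witelurteki → witelurtesi
  rule 2 (apocope): witelurtesi → witelurtes
  rule 3 (vowel merger): witelurtes → wetelurtes
  rule 4: no change — wetelurtes
  rule 5 (pre-rhotic lowering): wetelurtes → wetelortes
  ⇒ Ulkular wetelortes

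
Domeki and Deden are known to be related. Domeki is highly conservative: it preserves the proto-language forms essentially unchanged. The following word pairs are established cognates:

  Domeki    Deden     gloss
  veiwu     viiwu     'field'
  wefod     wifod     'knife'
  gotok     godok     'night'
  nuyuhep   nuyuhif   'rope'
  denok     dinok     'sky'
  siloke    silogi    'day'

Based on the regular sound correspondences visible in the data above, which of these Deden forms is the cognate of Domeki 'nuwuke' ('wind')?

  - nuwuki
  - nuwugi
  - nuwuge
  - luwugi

siloke ~ silogi — Domeki k corresponds to Deden g between vowels (before a front vowel).
siloke ~ silogi — Domeki e corresponds to Deden i word-finally.
Applying these to Domeki 'nuwuke':
  nuwuke → nuwuge   (k→g between vowels (before a front vowel))
  nuwuge → nuwugi   (e→i word-finally)
So the Deden cognate is 'nuwugi'.

nuwugi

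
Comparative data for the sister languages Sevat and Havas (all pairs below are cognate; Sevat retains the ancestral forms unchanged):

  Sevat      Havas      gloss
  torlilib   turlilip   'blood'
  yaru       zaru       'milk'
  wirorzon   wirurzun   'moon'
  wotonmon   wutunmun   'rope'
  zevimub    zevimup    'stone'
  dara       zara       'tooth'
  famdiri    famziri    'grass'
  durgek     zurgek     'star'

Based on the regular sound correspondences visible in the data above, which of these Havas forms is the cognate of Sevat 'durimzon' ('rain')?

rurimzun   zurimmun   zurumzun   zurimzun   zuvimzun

durgek ~ zurgek — Sevat d corresponds to Havas z word-initially before a back vowel.
wirorzon ~ wirurzun, wotonmon ~ wutunmun — Sevat o corresponds to Havas u after a consonant, before a nasal.
Applying these to Sevat 'durimzon':
  durimzon → zurimzon   (d→z word-initially before a back vowel)
  zurimzon → zurimzun   (o→u after a consonant, before a nasal)
So the Havas cognate is 'zurimzun'.

zurimzun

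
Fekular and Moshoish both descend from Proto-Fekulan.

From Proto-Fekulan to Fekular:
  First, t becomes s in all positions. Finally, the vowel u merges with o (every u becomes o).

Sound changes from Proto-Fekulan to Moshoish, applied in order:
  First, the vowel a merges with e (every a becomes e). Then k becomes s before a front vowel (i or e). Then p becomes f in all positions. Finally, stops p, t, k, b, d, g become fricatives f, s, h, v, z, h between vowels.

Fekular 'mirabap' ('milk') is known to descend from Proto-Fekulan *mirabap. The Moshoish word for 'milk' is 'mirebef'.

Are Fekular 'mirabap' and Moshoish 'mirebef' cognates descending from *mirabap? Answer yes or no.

Derive the expected Moshoish reflex of *mirabap:
Moshoish: *mirabap > mirebep > mirebef > mirevef  (by vowel merger, unconditioned shift, intervocalic lenition)
The regular Moshoish reflex would be 'mirevef', but the attested form is 'mirebef'. The correspondence is irregular, so they are not cognates (the Moshoish form has a different source).

no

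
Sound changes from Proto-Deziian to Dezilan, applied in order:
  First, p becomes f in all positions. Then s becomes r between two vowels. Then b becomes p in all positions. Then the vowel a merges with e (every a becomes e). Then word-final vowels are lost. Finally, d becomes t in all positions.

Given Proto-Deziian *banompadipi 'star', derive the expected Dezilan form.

penomfetif

Dezilan: *banompadipi > banomfadifi > panomfadifi > penomfedifi > penomfedif > penomfetif  (by unconditioned shift, unconditioned shift, vowel merger, apocope, unconditioned shift)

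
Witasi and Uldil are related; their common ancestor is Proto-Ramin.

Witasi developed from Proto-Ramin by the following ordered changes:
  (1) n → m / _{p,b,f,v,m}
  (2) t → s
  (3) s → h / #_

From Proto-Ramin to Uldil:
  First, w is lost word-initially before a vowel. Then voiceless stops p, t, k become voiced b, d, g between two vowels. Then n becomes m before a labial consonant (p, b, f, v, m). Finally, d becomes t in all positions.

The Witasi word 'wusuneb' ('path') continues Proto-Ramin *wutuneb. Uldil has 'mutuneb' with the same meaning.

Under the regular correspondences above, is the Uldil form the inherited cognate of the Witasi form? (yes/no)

Derive the expected Uldil reflex of *wutuneb:
Uldil: start from *wutuneb.
  rule 1 (glide loss): wutuneb → utuneb
  rule 2 (intervocalic voicing): utuneb → uduneb
  rule 3: no change — uduneb
  rule 4 (unconditioned shift): uduneb → utuneb
  ⇒ Uldil utuneb
The regular Uldil reflex would be 'utuneb', but the attested form is 'mutuneb'. The correspondence is irregular, so they are not cognates (the Uldil form has a different source).

no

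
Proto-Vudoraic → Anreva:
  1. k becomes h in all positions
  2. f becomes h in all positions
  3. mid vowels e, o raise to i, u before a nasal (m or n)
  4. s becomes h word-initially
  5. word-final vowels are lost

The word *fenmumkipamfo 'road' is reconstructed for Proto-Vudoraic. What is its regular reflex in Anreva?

Anreva: start from *fenmumkipamfo.
  rule 1 (unconditioned shift): fenmumkipamfo → fenmumhipamfo
  rule 2 (unconditioned shift): fenmumhipamfo → henmumhipamho
  rule 3 (pre-nasal raising): henmumhipamho → hinmumhipamho
  rule 4: no change — hinmumhipamho
  rule 5 (apocope): hinmumhipamho → hinmumhipamh
  ⇒ Anreva hinmumhipamh

hinmumhipamh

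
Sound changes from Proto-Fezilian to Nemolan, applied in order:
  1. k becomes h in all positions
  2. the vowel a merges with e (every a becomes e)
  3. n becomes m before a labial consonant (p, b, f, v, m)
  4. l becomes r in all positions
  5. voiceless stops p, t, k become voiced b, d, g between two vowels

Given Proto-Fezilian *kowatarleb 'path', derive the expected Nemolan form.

Nemolan: *kowatarleb
  kowatarleb → howatarleb   [unconditioned shift]
  howatarleb → howeterleb   [vowel merger]
  howeterleb (rule 3 does not apply)
  howeterleb → howeterreb   [unconditioned shift]
  howeterreb → howederreb   [intervocalic voicing]
  giving Nemolan howederreb.

howederreb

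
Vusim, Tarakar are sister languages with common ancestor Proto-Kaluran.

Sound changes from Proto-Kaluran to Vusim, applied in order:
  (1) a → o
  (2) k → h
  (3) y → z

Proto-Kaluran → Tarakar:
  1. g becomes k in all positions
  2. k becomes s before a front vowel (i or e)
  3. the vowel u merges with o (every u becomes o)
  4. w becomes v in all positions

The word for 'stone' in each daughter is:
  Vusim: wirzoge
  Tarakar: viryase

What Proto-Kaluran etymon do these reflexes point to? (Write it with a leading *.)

Position 6: Vusim has g, Tarakar has s. Vusim preserves g here (none of its changes turn any other segment into g), so the proto-segment is *g.
Position 1: Vusim has w, Tarakar has v. Vusim preserves w here (none of its changes turn any other segment into w), so the proto-segment is *w.
Verify the candidate proto-form against each daughter:
Vusim: *wiryage > wiryoge > wirzoge  (by vowel merger, unconditioned shift)
Tarakar: *wiryage
  wiryage → wiryake   [unconditioned shift]
  wiryake → wiryase   [palatalisation]
  wiryase (rule 3 does not apply)
  wiryase → viryase   [unconditioned shift]
  giving Tarakar viryase.
Only *wiryage yields all of Vusim wirzoge, Tarakar viryase.

*wiryage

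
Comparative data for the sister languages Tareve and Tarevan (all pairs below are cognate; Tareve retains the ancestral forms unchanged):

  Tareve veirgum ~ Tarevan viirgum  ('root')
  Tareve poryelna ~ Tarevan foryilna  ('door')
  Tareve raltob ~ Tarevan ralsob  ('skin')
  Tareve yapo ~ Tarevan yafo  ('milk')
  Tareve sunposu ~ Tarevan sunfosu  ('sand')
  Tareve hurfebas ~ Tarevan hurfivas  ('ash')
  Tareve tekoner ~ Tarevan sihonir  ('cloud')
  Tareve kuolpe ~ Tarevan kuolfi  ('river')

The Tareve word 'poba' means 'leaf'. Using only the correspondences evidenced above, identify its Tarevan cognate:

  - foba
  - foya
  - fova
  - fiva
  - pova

fova

poryelna ~ foryilna — Tareve p corresponds to Tarevan f word-initially before a back vowel.
hurfebas ~ hurfivas — Tareve b corresponds to Tarevan v between vowels (before a back vowel).
Applying these to Tareve 'poba':
  poba → foba   (p→f word-initially before a back vowel)
  foba → fova   (b→v between vowels (before a back vowel))
So the Tarevan cognate is 'fova'.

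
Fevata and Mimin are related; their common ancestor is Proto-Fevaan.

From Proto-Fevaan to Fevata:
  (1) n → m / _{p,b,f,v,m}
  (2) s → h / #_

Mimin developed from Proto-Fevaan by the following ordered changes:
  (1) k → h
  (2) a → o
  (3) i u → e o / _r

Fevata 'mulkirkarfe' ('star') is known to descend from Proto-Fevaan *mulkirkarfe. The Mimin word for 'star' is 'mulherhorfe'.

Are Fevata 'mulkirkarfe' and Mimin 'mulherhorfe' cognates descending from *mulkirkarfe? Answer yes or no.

yes

Derive the expected Mimin reflex of *mulkirkarfe:
Mimin: start from *mulkirkarfe.
  rule 1 (unconditioned shift): mulkirkarfe → mulhirharfe
  rule 2 (vowel merger): mulhirharfe → mulhirhorfe
  rule 3 (pre-rhotic lowering): mulhirhorfe → mulherhorfe
  ⇒ Mimin mulherhorfe
Mimin 'mulherhorfe' matches the regular reflex exactly, so the pair is cognate.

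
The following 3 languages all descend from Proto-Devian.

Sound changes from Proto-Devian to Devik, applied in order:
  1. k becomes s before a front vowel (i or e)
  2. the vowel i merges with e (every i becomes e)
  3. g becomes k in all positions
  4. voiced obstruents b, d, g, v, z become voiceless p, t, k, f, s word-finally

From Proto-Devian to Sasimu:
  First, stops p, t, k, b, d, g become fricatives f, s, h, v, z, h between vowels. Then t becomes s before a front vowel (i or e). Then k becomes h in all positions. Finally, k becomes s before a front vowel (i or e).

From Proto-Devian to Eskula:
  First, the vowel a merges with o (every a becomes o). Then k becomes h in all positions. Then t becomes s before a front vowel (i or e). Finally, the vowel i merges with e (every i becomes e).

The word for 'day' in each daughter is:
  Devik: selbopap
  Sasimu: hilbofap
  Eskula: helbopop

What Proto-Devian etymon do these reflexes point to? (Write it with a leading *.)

*kilbopap

Position 1: Devik has s, Sasimu has h, Eskula has h. Taking the neighbouring segments as reconstructed: Devik s could go back to *k or *s; Sasimu h could go back to *k or *h; Eskula h could go back to *k or *h — the one source consistent with every daughter is *k.
Position 7: Devik has a, Sasimu has a, Eskula has o. Devik preserves a here (none of its changes turn any other segment into a), so the proto-segment is *a.
Position 2: Devik has e, Sasimu has i, Eskula has e. Sasimu preserves i here (none of its changes turn any other segment into i), so the proto-segment is *i.
Continuing position by position gives *kilbopap; check it forward:
Devik: start from *kilbopap.
  rule 1 (palatalisation): kilbopap → silbopap
  rule 2 (vowel merger): silbopap → selbopap
  rule 3: no change — selbopap
  rule 4: no change — selbopap
  ⇒ Devik selbopap
Sasimu: *kilbopap
  kilbopap → kilbofap   [intervocalic lenition]
  kilbofap (rule 2 does not apply)
  kilbofap → hilbofap   [unconditioned shift]
  hilbofap (rule 4 does not apply)
  giving Sasimu hilbofap.
Eskula: *kilbopap > kilbopop > hilbopop > helbopop  (by vowel merger, unconditioned shift, vowel merger)
No other proto-form is consistent with every reflex, so the reconstruction is *kilbopap.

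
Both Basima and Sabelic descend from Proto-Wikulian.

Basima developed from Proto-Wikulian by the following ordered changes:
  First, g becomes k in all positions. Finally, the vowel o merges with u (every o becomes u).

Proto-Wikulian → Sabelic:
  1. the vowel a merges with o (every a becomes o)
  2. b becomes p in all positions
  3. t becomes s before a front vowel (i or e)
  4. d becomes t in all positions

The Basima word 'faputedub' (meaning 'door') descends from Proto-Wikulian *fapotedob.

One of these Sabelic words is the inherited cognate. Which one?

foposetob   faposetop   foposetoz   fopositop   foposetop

Sabelic: *fapotedob > fopotedob > fopotedop > foposedop > foposetop  (by vowel merger, unconditioned shift, palatalisation, unconditioned shift)

foposetop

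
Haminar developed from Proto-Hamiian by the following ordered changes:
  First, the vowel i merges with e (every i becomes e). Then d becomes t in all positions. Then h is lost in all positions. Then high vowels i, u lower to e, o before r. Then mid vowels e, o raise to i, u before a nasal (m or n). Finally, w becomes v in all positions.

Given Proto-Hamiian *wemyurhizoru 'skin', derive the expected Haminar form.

vimyorezoru

Haminar: *wemyurhizoru > wemyurhezoru > wemyurezoru > wemyorezoru > wimyorezoru > vimyorezoru  (by vowel merger, h-loss, pre-rhotic lowering, pre-nasal raising, unconditioned shift)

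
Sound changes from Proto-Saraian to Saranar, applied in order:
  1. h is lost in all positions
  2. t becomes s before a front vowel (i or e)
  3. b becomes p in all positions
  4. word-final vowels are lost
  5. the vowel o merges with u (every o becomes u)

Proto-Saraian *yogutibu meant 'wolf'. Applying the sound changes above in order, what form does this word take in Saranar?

yugusip

Saranar: *yogutibu > yogusibu > yogusipu > yogusip > yugusip  (by palatalisation, unconditioned shift, apocope, vowel merger)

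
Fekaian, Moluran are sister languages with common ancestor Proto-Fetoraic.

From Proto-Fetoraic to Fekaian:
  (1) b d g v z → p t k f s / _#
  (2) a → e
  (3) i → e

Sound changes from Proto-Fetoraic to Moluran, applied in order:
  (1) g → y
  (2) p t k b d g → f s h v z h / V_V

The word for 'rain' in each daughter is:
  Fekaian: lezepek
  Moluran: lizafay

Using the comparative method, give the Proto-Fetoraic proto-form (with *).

*lizapag

Position 4: Fekaian has e, Moluran has a. Moluran preserves a here (none of its changes turn any other segment into a), so the proto-segment is *a.
Position 2: Fekaian has e, Moluran has i. Moluran preserves i here (none of its changes turn any other segment into i), so the proto-segment is *i.
Continuing position by position gives *lizapag; check it forward:
Fekaian: start from *lizapag.
  rule 1 (final devoicing): lizapag → lizapak
  rule 2 (vowel merger): lizapak → lizepek
  rule 3 (vowel merger): lizepek → lezepek
  ⇒ Fekaian lezepek
Moluran: *lizapag > lizapay > lizafay  (by unconditioned shift, intervocalic lenition)
No other proto-form is consistent with every reflex, so the reconstruction is *lizapag.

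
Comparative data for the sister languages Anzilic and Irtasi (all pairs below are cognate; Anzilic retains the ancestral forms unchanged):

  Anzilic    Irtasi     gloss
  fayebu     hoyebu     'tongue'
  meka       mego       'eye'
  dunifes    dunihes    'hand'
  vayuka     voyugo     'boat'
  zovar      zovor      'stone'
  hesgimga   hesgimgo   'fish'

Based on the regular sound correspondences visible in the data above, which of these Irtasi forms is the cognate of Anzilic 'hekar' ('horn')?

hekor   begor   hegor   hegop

meka ~ mego, vayuka ~ voyugo — Anzilic k corresponds to Irtasi g between vowels (before a back vowel).
zovar ~ zovor — Anzilic a corresponds to Irtasi o after a consonant, before r.
Applying these to Anzilic 'hekar':
  hekar → hegar   (k→g between vowels (before a back vowel))
  hegar → hegor   (a→o after a consonant, before r)
So the Irtasi cognate is 'hegor'.

hegor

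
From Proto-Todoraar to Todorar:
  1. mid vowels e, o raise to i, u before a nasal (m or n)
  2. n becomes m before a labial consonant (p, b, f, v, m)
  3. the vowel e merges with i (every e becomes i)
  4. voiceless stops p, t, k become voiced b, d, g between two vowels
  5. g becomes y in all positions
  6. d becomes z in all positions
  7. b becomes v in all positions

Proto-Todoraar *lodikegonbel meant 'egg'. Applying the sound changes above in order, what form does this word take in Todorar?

loziyiyumvil

Todorar: *lodikegonbel
  lodikegonbel → lodikegunbel   [pre-nasal raising]
  lodikegunbel → lodikegumbel   [nasal place assimilation]
  lodikegumbel → lodikigumbil   [vowel merger]
  lodikigumbil → lodigigumbil   [intervocalic voicing]
  lodigigumbil → lodiyiyumbil   [unconditioned shift]
  lodiyiyumbil → loziyiyumbil   [unconditioned shift]
  loziyiyumbil → loziyiyumvil   [unconditioned shift]
  giving Todorar loziyiyumvil.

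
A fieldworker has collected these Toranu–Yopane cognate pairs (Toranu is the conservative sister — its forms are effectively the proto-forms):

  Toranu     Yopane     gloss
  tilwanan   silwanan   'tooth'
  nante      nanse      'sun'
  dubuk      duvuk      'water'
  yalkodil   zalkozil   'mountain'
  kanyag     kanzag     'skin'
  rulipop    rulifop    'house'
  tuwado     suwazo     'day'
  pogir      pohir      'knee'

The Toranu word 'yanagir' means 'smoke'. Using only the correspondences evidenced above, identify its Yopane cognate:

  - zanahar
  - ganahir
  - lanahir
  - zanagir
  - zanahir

zanahir

yalkodil ~ zalkozil — Toranu y corresponds to Yopane z word-initially before a back vowel.
pogir ~ pohir — Toranu g corresponds to Yopane h between vowels (before a front vowel).
Applying these to Toranu 'yanagir':
  yanagir → zanagir   (y→z word-initially before a back vowel)
  zanagir → zanahir   (g→h between vowels (before a front vowel))
So the Yopane cognate is 'zanahir'.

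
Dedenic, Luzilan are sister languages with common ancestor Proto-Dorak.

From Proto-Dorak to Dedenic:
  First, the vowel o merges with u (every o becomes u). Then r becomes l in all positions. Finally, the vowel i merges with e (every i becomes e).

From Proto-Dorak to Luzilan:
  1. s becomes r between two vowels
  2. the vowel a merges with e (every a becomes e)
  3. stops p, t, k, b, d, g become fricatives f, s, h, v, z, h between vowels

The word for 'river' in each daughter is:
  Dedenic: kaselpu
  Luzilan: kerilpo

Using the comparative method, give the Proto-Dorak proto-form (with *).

*kasilpo

Position 3: Dedenic has s, Luzilan has r. Dedenic preserves s here (none of its changes turn any other segment into s), so the proto-segment is *s.
Position 2: Dedenic has a, Luzilan has e. Dedenic preserves a here (none of its changes turn any other segment into a), so the proto-segment is *a.
Continuing position by position gives *kasilpo; check it forward:
Dedenic: start from *kasilpo.
  rule 1 (vowel merger): kasilpo → kasilpu
  rule 2: no change — kasilpu
  rule 3 (vowel merger): kasilpu → kaselpu
  ⇒ Dedenic kaselpu
Luzilan: *kasilpo
  kasilpo → karilpo   [rhotacism]
  karilpo → kerilpo   [vowel merger]
  kerilpo (rule 3 does not apply)
  giving Luzilan kerilpo.
No other proto-form is consistent with every reflex, so the reconstruction is *kasilpo.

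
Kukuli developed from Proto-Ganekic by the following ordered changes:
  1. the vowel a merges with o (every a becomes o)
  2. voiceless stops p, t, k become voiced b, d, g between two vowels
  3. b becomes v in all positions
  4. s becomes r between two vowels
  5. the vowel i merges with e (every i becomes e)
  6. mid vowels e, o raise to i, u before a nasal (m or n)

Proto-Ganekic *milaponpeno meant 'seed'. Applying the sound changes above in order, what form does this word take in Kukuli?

Kukuli: *milaponpeno > miloponpeno > milobonpeno > milovonpeno > melovonpeno > melovunpino  (by vowel merger, intervocalic voicing, unconditioned shift, vowel merger, pre-nasal raising)

melovunpino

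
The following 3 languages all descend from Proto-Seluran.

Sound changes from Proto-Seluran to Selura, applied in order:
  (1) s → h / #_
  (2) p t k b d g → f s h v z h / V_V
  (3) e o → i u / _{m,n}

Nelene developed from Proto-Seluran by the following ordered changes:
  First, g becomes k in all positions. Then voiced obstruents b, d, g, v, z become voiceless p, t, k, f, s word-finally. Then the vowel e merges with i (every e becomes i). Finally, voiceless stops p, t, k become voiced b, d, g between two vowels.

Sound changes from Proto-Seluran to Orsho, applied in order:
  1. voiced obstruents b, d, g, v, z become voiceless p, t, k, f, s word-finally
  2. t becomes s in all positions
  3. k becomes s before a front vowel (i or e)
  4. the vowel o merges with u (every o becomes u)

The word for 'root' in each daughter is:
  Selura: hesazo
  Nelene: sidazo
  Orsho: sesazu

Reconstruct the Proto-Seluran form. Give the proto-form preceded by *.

*setazo

Position 6: Selura has o, Nelene has o, Orsho has u. Selura preserves o here (none of its changes turn any other segment into o), so the proto-segment is *o.
Position 2: Selura has e, Nelene has i, Orsho has e. Selura preserves e here (none of its changes turn any other segment into e), so the proto-segment is *e.
Position 1: Selura has h, Nelene has s, Orsho has s. Taking the neighbouring segments as reconstructed: Selura h could go back to *s or *h; Nelene s can only go back to *s; Orsho s could go back to *t or *k or *s — the one source consistent with every daughter is *s.
Continuing position by position gives *setazo; check it forward:
Selura: start from *setazo.
  rule 1 (debuccalisation): setazo → hetazo
  rule 2 (intervocalic lenition): hetazo → hesazo
  rule 3: no change — hesazo
  ⇒ Selura hesazo
Nelene: *setazo
  setazo (rule 1 does not apply)
  setazo (rule 2 does not apply)
  setazo → sitazo   [vowel merger]
  sitazo → sidazo   [intervocalic voicing]
  giving Nelene sidazo.
Orsho: start from *setazo.
  rule 1: no change — setazo
  rule 2 (unconditioned shift): setazo → sesazo
  rule 3: no change — sesazo
  rule 4 (vowel merger): sesazo → sesazu
  ⇒ Orsho sesazu
Only *setazo yields all of Selura hesazo, Nelene sidazo, Orsho sesazu.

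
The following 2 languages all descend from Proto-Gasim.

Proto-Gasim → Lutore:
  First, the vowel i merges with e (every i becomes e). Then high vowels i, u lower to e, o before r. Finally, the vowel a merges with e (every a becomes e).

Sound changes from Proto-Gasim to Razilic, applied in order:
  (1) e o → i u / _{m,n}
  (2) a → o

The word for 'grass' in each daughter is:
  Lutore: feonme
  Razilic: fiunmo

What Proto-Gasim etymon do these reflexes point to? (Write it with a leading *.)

*fionma

Position 3: Lutore has o, Razilic has u. Taking the neighbouring segments as reconstructed: Lutore o can only go back to *o; Razilic u could go back to *o or *u — the one source consistent with every daughter is *o.
Position 2: Lutore has e, Razilic has i. Taking the neighbouring segments as reconstructed: Lutore e could go back to *a or *e or *i; Razilic i can only go back to *i — the one source consistent with every daughter is *i.
This points to *fionma. Verify forward in each daughter:
Lutore: *fionma
  fionma → feonma   [vowel merger]
  feonma (rule 2 does not apply)
  feonma → feonme   [vowel merger]
  giving Lutore feonme.
Razilic: *fionma > fiunma > fiunmo  (by pre-nasal raising, vowel merger)
*fionma is the unique common source.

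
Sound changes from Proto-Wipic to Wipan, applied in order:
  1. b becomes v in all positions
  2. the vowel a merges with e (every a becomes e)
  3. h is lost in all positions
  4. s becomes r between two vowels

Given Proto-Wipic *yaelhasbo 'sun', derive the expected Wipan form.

Wipan: start from *yaelhasbo.
  rule 1 (unconditioned shift): yaelhasbo → yaelhasvo
  rule 2 (vowel merger): yaelhasvo → yeelhesvo
  rule 3 (h-loss): yeelhesvo → yeelesvo
  rule 4: no change — yeelesvo
  ⇒ Wipan yeelesvo

yeelesvo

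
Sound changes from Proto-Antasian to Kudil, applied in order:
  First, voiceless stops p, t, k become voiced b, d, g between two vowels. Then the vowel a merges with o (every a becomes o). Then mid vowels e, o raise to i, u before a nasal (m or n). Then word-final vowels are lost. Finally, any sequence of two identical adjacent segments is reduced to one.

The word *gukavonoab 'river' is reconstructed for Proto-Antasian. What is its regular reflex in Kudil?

Kudil: start from *gukavonoab.
  rule 1 (intervocalic voicing): gukavonoab → gugavonoab
  rule 2 (vowel merger): gugavonoab → gugovonoob
  rule 3 (pre-nasal raising): gugovonoob → gugovunoob
  rule 4: no change — gugovunoob
  rule 5 (degemination): gugovunoob → gugovunob
  ⇒ Kudil gugovunob

gugovunob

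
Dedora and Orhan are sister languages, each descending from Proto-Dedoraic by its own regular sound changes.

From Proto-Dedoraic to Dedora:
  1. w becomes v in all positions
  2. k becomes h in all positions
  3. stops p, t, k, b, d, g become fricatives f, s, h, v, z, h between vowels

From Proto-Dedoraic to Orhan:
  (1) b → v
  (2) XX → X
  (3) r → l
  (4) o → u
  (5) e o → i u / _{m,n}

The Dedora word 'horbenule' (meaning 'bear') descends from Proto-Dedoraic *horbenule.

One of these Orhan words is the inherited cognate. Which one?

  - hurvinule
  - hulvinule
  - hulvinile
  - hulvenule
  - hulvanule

Orhan: start from *horbenule.
  rule 1 (unconditioned shift): horbenule → horvenule
  rule 2: no change — horvenule
  rule 3 (unconditioned shift): horvenule → holvenule
  rule 4 (vowel merger): holvenule → hulvenule
  rule 5 (pre-nasal raising): hulvenule → hulvinule
  ⇒ Orhan hulvinule
The other candidates each miss or misapply at least one Orhan change.

hulvinule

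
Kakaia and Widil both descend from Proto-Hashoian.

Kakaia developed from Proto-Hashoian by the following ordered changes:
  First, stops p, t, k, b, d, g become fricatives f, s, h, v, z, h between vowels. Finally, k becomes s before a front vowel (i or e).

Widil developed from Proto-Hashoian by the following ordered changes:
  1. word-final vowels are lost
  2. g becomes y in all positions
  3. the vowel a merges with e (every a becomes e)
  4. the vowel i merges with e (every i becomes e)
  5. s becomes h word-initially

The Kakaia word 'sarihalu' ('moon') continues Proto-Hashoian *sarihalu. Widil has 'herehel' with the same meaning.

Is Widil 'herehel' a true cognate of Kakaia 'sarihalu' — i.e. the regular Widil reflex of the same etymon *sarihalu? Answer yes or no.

yes

Derive the expected Widil reflex of *sarihalu:
Widil: *sarihalu
  sarihalu → sarihal   [apocope]
  sarihal (rule 2 does not apply)
  sarihal → serihel   [vowel merger]
  serihel → serehel   [vowel merger]
  serehel → herehel   [debuccalisation]
  giving Widil herehel.
Widil 'herehel' matches the regular reflex exactly, so the pair is cognate.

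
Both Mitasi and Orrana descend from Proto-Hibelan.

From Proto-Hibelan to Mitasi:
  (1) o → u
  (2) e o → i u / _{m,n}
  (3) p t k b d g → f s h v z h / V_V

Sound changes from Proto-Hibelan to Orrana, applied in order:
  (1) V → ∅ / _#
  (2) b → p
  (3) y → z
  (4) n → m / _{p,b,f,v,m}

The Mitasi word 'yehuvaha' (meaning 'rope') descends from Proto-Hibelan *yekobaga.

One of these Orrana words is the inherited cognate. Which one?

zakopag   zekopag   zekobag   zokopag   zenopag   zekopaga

zekopag

Orrana: *yekobaga > yekobag > yekopag > zekopag  (by apocope, unconditioned shift, unconditioned shift)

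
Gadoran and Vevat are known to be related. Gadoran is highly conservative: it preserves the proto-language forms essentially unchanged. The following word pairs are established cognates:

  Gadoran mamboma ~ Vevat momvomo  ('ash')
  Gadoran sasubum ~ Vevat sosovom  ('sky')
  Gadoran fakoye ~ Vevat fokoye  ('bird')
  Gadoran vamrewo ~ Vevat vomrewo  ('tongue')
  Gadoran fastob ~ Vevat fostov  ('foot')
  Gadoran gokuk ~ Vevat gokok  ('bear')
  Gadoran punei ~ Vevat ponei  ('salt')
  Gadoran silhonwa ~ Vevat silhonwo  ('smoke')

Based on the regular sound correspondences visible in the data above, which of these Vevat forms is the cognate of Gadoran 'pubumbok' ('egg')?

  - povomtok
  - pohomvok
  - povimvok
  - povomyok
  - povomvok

sasubum ~ sosovom — Gadoran u corresponds to Vevat o after a consonant, before a labial obstruent.
sasubum ~ sosovom — Gadoran b corresponds to Vevat v between vowels (before a back vowel).
sasubum ~ sosovom — Gadoran u corresponds to Vevat o after a consonant, before a nasal.
mamboma ~ momvomo — Gadoran b corresponds to Vevat v after a consonant, before a back vowel.
Applying these to Gadoran 'pubumbok':
  pubumbok → pobumbok   (u→o after a consonant, before a labial obstruent)
  pobumbok → povumbok   (b→v between vowels (before a back vowel))
  povumbok → povombok   (u→o after a consonant, before a nasal)
  povombok → povomvok   (b→v after a consonant, before a back vowel)
So the Vevat cognate is 'povomvok'.

povomvok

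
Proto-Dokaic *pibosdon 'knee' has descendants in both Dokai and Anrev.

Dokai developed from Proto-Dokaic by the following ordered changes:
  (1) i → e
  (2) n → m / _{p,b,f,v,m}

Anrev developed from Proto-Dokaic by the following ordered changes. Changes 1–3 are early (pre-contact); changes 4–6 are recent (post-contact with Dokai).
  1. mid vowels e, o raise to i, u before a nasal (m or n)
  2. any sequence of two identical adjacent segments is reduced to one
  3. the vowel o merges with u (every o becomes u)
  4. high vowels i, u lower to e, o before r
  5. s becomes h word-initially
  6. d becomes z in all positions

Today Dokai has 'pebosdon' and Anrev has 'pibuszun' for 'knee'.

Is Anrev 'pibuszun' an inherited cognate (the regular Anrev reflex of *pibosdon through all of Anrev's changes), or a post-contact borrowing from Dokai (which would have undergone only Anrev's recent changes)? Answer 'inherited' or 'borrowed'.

If inherited, *pibosdon would pass through all of Anrev's changes:
Anrev: *pibosdon > pibosdun > pibusdun > pibuszun  (by pre-nasal raising, vowel merger, unconditioned shift)
If borrowed from Dokai 'pebosdon' after the early changes, it would undergo only the recent ones:
  rule 4 (pre-rhotic lowering): no change (pebosdon)
  rule 5 (debuccalisation): no change (pebosdon)
  rule 6 (unconditioned shift): pebosdon → peboszon
  ⇒ as a loan: peboszon
Anrev 'pibuszun' matches the inherited outcome exactly, so it is an inherited cognate, not a loan.

inherited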